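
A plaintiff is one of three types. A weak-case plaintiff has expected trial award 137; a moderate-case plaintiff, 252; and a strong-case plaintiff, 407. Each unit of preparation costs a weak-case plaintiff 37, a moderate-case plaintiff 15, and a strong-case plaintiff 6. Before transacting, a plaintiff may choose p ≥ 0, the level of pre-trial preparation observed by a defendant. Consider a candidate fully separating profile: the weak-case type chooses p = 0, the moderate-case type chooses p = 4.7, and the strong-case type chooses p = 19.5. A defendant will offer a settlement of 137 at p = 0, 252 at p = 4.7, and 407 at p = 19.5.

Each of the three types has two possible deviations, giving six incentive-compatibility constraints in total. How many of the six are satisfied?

6

Moderate-case (own payoff 252 − 15×4.7 = 181.5): to p=0 gives 137 → no gain ✓; to p=19.5 gives 407 − 15×19.5 = 114.5 → no gain ✓.
Weak-case (own payoff 137): to p=4.7 gives 252 − 37×4.7 = 78.1 → no gain ✓; to p=19.5 gives 407 − 37×19.5 = -314.5 → no gain ✓.
Strong-case (own payoff 407 − 6×19.5 = 290): to p=0 gives 137 → no gain ✓; to p=4.7 gives 252 − 6×4.7 = 223.8 → no gain ✓.
6 of the 6 constraints hold; this profile is a separating equilibrium.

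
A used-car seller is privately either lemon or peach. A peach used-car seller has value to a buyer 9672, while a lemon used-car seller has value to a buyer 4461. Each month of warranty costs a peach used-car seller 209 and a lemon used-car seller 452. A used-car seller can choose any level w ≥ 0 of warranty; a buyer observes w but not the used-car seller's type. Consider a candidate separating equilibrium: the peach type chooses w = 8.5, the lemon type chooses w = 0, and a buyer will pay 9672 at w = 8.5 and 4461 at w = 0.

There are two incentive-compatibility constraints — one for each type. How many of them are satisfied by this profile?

1

Lemon type: stay at 0 → 4461; mimic → 9672 − 452 × 8.5 = 5830. IC fails (4461 < 5830).
Peach type: signal → 9672 − 209 × 8.5 = 7895.5; deviate to 0 → 4461. IC holds (7895.5 ≥ 4461).
1 of 2 constraints hold, so this profile is not an equilibrium.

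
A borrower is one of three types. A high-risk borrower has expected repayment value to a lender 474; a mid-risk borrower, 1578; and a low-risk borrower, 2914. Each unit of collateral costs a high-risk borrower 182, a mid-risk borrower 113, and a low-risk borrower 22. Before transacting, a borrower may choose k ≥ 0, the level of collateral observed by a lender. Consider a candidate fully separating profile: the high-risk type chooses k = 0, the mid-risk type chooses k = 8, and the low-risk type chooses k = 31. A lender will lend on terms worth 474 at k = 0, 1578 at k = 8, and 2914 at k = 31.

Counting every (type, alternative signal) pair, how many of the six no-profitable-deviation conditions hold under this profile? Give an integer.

High-risk (own payoff 474): to k=8 gives 1578 − 182×8 = 122 → no gain ✓; to k=31 gives 2914 − 182×31 = -2728 → no gain ✓.
Low-risk (own payoff 2914 − 22×31 = 2232): to k=0 gives 474 → no gain ✓; to k=8 gives 1578 − 22×8 = 1402 → no gain ✓.
Mid-risk (own payoff 1578 − 113×8 = 674): to k=0 gives 474 → no gain ✓; to k=31 gives 2914 − 113×31 = -589 → no gain ✓.
6 of the 6 constraints hold; this profile is a separating equilibrium.

6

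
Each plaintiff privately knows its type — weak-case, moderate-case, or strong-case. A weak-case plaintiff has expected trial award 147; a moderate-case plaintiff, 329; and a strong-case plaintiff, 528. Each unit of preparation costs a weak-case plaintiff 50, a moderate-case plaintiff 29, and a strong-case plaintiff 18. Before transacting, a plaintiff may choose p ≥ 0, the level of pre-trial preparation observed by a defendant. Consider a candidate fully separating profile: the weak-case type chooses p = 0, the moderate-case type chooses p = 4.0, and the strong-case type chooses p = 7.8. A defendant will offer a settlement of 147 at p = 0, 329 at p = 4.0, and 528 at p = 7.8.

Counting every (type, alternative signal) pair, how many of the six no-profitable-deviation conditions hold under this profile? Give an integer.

Weak-case (own payoff 147): to p=4.0 gives 329 − 50×4.0 = 129 → no gain ✓; to p=7.8 gives 528 − 50×7.8 = 138 → no gain ✓.
Moderate-case (own payoff 329 − 29×4.0 = 213): to p=0 gives 147 → no gain ✓; to p=7.8 gives 528 − 29×7.8 = 301.8 → profitable ✗.
Strong-case (own payoff 528 − 18×7.8 = 387.6): to p=0 gives 147 → no gain ✓; to p=4.0 gives 329 − 18×4.0 = 257 → no gain ✓.
5 of the 6 constraints hold; not an equilibrium.

5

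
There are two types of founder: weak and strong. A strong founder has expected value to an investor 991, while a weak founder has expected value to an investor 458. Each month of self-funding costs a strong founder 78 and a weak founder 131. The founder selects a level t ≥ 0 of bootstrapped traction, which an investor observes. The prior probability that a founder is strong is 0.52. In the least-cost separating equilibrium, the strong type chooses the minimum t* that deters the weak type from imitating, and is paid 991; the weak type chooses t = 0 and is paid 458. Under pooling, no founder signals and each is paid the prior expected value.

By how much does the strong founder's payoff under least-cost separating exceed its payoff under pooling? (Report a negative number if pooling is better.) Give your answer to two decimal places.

Least-cost separating signal: t* solves 458 = 991 − 131·t*, so t* = (991 − 458)/131 ≈ 4.0687.
Strong type's separating payoff: 991 − 78 × t* = 991 − 78 × (991 − 458)/131 = 991 − 41574/131 ≈ 673.6412.
Pooling payoff: 0.52 × 991 + 0.48 × 458 = 735.16.
Difference: 673.6412 − 735.16 = -61.5188, i.e. -61.52 to two decimal places.
The strong type would prefer the pooling outcome.

-61.52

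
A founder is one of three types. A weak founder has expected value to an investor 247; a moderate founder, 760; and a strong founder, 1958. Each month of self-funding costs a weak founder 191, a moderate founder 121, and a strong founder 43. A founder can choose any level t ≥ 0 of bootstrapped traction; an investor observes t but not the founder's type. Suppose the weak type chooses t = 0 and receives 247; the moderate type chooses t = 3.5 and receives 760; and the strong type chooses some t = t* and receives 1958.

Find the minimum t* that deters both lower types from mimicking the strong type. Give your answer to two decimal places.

Weak type (on-path payoff 247) won't mimic when 247 ≥ 1958 − 191·t*, i.e. t* ≥ 8.96.
Moderate type (on-path payoff 760 − 121×3.5 = 336.5) won't mimic when 336.5 ≥ 1958 − 121·t*, i.e. t* ≥ 13.40.
Both must hold, so t* = max(8.96, 13.40) = 13.40. The moderate type's constraint binds.

13.40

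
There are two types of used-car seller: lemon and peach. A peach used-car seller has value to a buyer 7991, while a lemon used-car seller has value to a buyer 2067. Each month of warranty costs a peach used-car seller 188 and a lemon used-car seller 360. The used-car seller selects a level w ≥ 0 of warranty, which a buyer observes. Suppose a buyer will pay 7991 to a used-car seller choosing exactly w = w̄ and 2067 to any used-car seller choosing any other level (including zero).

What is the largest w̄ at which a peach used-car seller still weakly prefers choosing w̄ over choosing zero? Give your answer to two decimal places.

Choosing w̄ yields the peach type 7991 − 188·w̄; choosing zero yields 2067.
The peach type is indifferent at 7991 − 188·w̄ = 2067, i.e. w̄ = (7991 − 2067) / 188 ≈ 31.51.
For any w̄ above 31.51 the peach type would rather pool at zero, so separation collapses.

31.51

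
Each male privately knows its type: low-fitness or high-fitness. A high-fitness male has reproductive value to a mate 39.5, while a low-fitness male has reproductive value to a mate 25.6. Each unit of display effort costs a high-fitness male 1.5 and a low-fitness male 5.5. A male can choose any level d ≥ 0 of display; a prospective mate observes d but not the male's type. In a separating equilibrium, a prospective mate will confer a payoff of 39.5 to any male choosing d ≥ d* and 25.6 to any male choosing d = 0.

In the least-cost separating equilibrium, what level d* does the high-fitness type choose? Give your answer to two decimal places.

A low-fitness male choosing d = 0 receives 25.6.
Imitating at d* instead would pay 39.5 at cost 5.5·d*, netting 39.5 − 5.5·d*.
Indifference: 25.6 = 39.5 − 5.5·d*, so d* = (39.5 − 25.6) / 5.5 ≈ 2.53.
This is the low-fitness type's binding incentive-compatibility constraint; any d ≥ 2.53 sustains separation on that side.

2.53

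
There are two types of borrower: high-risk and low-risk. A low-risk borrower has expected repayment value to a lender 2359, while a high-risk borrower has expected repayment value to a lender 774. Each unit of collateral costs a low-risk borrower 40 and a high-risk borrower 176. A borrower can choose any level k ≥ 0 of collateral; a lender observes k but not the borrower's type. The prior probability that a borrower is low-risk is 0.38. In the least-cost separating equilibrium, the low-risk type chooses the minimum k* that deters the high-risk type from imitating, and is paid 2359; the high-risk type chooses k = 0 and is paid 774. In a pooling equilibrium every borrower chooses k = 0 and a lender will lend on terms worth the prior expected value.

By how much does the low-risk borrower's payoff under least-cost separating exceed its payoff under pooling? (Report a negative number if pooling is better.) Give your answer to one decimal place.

622.5

Least-cost separating signal: k* solves 774 = 2359 − 176·k*, so k* = (2359 − 774)/176 ≈ 9.0057.
Low-risk type's separating payoff: 2359 − 40 × k* = 2359 − 40 × (2359 − 774)/176 = 2359 − 63400/176 ≈ 1998.773.
Pooling payoff: 0.38 × 2359 + 0.62 × 774 = 1376.3.
Difference: 1998.773 − 1376.3 = 622.473, i.e. 622.5 to one decimal place.
The low-risk type prefers to separate.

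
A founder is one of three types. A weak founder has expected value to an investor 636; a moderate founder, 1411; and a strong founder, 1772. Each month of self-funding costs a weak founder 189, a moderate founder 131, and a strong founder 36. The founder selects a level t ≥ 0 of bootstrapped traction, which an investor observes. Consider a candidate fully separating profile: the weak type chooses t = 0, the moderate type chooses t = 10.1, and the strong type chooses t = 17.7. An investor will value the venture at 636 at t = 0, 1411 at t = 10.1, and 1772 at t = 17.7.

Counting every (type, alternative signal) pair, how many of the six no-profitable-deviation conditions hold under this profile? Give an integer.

5

Weak (own payoff 636): to t=10.1 gives 1411 − 189×10.1 = -497.9 → no gain ✓; to t=17.7 gives 1772 − 189×17.7 = -1573.3 → no gain ✓.
Moderate (own payoff 1411 − 131×10.1 = 87.9): to t=0 gives 636 → profitable ✗; to t=17.7 gives 1772 − 131×17.7 = -546.7 → no gain ✓.
Strong (own payoff 1772 − 36×17.7 = 1134.8): to t=0 gives 636 → no gain ✓; to t=10.1 gives 1411 − 36×10.1 = 1047.4 → no gain ✓.
5 of the 6 constraints hold; not an equilibrium.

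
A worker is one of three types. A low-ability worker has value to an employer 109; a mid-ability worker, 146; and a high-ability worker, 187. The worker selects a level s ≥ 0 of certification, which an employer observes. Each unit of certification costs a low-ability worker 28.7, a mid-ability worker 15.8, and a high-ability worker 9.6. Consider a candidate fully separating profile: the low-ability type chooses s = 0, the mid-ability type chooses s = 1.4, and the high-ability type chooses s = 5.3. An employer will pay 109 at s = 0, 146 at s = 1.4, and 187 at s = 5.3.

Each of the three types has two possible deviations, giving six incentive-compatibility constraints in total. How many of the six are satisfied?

Low-ability (own payoff 109): to s=1.4 gives 146 − 28.7×1.4 = 105.82 → no gain ✓; to s=5.3 gives 187 − 28.7×5.3 = 34.89 → no gain ✓.
Mid-ability (own payoff 146 − 15.8×1.4 = 123.88): to s=0 gives 109 → no gain ✓; to s=5.3 gives 187 − 15.8×5.3 = 103.26 → no gain ✓.
High-ability (own payoff 187 − 9.6×5.3 = 136.12): to s=0 gives 109 → no gain ✓; to s=1.4 gives 146 − 9.6×1.4 = 132.56 → no gain ✓.
6 of the 6 constraints hold; this profile is a separating equilibrium.

6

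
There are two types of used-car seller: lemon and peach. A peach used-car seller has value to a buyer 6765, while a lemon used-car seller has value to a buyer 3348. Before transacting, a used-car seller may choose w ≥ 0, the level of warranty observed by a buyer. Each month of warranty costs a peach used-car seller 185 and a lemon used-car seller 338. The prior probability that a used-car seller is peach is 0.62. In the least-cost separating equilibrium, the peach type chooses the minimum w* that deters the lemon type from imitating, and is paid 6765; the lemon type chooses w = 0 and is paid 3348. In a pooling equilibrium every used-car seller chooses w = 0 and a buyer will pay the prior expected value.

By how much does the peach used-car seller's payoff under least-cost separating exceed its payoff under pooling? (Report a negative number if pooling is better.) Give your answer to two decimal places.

-571.79

Least-cost separating signal: w* solves 3348 = 6765 − 338·w*, so w* = (6765 − 3348)/338 ≈ 10.1095.
Peach type's separating payoff: 6765 − 185 × w* = 6765 − 185 × (6765 − 3348)/338 = 6765 − 632145/338 ≈ 4894.7485.
Pooling payoff: 0.62 × 6765 + 0.38 × 3348 = 5466.54.
Difference: 4894.7485 − 5466.54 = -571.7915, i.e. -571.79 to two decimal places.
The peach type would prefer the pooling outcome.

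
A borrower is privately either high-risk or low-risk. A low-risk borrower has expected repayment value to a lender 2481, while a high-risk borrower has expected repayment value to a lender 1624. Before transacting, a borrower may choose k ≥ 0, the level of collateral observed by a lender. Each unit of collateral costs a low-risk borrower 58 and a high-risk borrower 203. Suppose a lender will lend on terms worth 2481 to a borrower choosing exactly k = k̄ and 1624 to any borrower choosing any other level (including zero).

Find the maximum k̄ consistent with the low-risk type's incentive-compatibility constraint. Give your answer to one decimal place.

Choosing k̄ yields the low-risk type 2481 − 58·k̄; choosing zero yields 1624.
The low-risk type is indifferent at 2481 − 58·k̄ = 1624, i.e. k̄ = (2481 − 1624) / 58 ≈ 14.8.
For any k̄ above 14.8 the low-risk type would rather pool at zero, so separation collapses.

14.8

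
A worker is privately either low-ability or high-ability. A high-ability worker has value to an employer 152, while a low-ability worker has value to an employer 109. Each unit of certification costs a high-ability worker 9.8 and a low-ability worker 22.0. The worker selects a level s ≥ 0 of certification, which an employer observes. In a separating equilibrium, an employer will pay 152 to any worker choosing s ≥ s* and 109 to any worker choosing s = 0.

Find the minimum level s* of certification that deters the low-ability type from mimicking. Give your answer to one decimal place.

A low-ability worker choosing s = 0 receives 109.
Imitating at s* instead would pay 152 at cost 22.0·s*, netting 152 − 22.0·s*.
Indifference: 109 = 152 − 22.0·s*, so s* = (152 − 109) / 22.0 ≈ 2.0.
This is the low-ability type's binding incentive-compatibility constraint; any s ≥ 2.0 sustains separation on that side.

2.0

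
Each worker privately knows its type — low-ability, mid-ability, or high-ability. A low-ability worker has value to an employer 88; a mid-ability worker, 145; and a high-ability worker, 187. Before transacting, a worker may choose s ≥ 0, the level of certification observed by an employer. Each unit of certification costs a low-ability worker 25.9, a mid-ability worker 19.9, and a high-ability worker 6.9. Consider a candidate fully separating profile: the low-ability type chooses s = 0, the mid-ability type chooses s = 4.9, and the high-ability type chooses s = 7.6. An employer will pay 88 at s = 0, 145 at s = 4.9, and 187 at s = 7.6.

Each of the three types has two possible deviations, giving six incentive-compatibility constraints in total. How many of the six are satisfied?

High-ability (own payoff 187 − 6.9×7.6 = 134.56): to s=0 gives 88 → no gain ✓; to s=4.9 gives 145 − 6.9×4.9 = 111.19 → no gain ✓.
Mid-ability (own payoff 145 − 19.9×4.9 = 47.49): to s=0 gives 88 → profitable ✗; to s=7.6 gives 187 − 19.9×7.6 = 35.76 → no gain ✓.
Low-ability (own payoff 88): to s=4.9 gives 145 − 25.9×4.9 = 18.09 → no gain ✓; to s=7.6 gives 187 − 25.9×7.6 = -9.84 → no gain ✓.
5 of the 6 constraints hold; not an equilibrium.

5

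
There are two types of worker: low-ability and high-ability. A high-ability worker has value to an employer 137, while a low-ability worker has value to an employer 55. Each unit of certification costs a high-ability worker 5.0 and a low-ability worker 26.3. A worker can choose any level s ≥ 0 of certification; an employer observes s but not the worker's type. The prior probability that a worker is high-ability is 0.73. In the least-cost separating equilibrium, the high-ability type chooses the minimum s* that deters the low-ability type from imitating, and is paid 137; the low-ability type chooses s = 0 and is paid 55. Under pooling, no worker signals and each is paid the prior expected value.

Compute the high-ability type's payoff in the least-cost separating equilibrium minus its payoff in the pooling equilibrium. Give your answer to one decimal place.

6.6

Least-cost separating signal: s* solves 55 = 137 − 26.3·s*, so s* = (137 − 55)/26.3 ≈ 3.1179.
High-ability type's separating payoff: 137 − 5.0 × s* = 137 − 5.0 × (137 − 55)/26.3 = 137 − 410/26.3 ≈ 121.411.
Pooling payoff: 0.73 × 137 + 0.27 × 55 = 114.86.
Difference: 121.411 − 114.86 = 6.551, i.e. 6.6 to one decimal place.
The high-ability type prefers to separate.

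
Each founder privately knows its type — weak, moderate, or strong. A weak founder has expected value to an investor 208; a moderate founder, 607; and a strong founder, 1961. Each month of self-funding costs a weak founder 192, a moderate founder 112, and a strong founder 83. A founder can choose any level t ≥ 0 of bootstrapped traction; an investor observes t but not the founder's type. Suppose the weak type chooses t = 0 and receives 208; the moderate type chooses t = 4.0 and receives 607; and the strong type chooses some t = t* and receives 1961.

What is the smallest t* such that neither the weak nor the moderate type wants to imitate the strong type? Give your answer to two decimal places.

Weak type (on-path payoff 208) won't mimic when 208 ≥ 1961 − 192·t*, i.e. t* ≥ 9.13.
Moderate type (on-path payoff 607 − 112×4.0 = 159) won't mimic when 159 ≥ 1961 − 112·t*, i.e. t* ≥ 16.09.
Both must hold, so t* = max(9.13, 16.09) = 16.09. The moderate type's constraint binds.

16.09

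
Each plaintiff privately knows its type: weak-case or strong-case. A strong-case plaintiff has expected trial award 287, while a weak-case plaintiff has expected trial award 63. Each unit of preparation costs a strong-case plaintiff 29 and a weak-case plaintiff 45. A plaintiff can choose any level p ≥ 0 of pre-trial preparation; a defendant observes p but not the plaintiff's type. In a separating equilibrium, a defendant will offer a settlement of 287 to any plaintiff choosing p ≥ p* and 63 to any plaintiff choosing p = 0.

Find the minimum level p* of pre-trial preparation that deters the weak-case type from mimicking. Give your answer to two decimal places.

4.98

A weak-case plaintiff choosing p = 0 receives 63.
Imitating at p* instead would pay 287 at cost 45·p*, netting 287 − 45·p*.
Indifference: 63 = 287 − 45·p*, so p* = (287 − 63) / 45 ≈ 4.98.
This is the weak-case type's binding incentive-compatibility constraint; any p ≥ 4.98 sustains separation on that side.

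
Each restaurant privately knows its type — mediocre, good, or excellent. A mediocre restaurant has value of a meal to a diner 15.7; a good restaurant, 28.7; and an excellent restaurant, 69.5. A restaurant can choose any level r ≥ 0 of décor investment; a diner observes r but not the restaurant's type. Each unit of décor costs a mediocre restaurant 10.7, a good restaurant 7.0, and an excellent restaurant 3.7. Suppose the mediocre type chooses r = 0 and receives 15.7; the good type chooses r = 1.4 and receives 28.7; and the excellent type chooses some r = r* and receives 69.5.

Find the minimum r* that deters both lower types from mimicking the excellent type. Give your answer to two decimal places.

Good type (on-path payoff 28.7 − 7.0×1.4 = 18.9) won't mimic when 18.9 ≥ 69.5 − 7.0·r*, i.e. r* ≥ 7.23.
Mediocre type (on-path payoff 15.7) won't mimic when 15.7 ≥ 69.5 − 10.7·r*, i.e. r* ≥ 5.03.
Both must hold, so r* = max(5.03, 7.23) = 7.23. The good type's constraint binds.

7.23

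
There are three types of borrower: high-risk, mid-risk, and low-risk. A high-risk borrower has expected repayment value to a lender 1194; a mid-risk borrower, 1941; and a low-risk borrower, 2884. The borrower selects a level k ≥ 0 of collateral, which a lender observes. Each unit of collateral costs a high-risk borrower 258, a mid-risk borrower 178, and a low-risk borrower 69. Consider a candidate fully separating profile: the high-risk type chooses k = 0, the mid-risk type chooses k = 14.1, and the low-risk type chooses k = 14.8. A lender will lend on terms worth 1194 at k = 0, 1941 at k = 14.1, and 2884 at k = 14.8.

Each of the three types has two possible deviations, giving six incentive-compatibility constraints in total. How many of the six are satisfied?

High-risk (own payoff 1194): to k=14.1 gives 1941 − 258×14.1 = -1696.8 → no gain ✓; to k=14.8 gives 2884 − 258×14.8 = -934.4 → no gain ✓.
Mid-risk (own payoff 1941 − 178×14.1 = -568.8): to k=0 gives 1194 → profitable ✗; to k=14.8 gives 2884 − 178×14.8 = 249.6 → profitable ✗.
Low-risk (own payoff 2884 − 69×14.8 = 1862.8): to k=0 gives 1194 → no gain ✓; to k=14.1 gives 1941 − 69×14.1 = 968.1 → no gain ✓.
4 of the 6 constraints hold; not an equilibrium.

4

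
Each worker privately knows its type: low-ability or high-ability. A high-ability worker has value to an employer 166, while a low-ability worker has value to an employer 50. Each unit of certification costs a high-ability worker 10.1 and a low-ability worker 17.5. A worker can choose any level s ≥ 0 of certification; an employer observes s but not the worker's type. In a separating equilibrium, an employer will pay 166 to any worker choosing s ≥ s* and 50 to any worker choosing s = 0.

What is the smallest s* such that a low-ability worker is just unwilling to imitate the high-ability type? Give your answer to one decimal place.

6.6

A low-ability worker choosing s = 0 receives 50.
Imitating at s* instead would pay 166 at cost 17.5·s*, netting 166 − 17.5·s*.
Indifference: 50 = 166 − 17.5·s*, so s* = (166 − 50) / 17.5 ≈ 6.6.
This is the low-ability type's binding incentive-compatibility constraint; any s ≥ 6.6 sustains separation on that side.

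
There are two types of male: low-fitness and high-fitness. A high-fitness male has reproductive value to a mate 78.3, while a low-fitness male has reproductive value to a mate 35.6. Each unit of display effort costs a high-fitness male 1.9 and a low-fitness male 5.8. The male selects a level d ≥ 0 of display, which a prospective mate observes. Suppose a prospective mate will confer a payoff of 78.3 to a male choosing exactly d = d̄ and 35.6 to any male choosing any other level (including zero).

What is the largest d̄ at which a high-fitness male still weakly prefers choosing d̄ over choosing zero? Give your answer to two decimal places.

22.47

Choosing d̄ yields the high-fitness type 78.3 − 1.9·d̄; choosing zero yields 35.6.
The high-fitness type is indifferent at 78.3 − 1.9·d̄ = 35.6, i.e. d̄ = (78.3 − 35.6) / 1.9 ≈ 22.47.
For any d̄ above 22.47 the high-fitness type would rather pool at zero, so separation collapses.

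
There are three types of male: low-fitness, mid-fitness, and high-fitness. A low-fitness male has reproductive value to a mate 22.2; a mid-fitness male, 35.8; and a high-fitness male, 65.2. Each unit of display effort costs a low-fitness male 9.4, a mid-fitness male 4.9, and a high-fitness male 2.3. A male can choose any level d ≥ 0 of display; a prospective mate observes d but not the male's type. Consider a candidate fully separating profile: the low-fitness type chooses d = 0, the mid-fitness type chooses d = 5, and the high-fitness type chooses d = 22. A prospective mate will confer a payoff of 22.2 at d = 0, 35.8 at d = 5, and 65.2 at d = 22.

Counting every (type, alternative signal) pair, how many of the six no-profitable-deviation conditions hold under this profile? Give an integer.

3

High-fitness (own payoff 65.2 − 2.3×22 = 14.6): to d=0 gives 22.2 → profitable ✗; to d=5 gives 35.8 − 2.3×5 = 24.3 → profitable ✗.
Low-fitness (own payoff 22.2): to d=5 gives 35.8 − 9.4×5 = -11.2 → no gain ✓; to d=22 gives 65.2 − 9.4×22 = -141.6 → no gain ✓.
Mid-fitness (own payoff 35.8 − 4.9×5 = 11.3): to d=0 gives 22.2 → profitable ✗; to d=22 gives 65.2 − 4.9×22 = -42.6 → no gain ✓.
3 of the 6 constraints hold; not an equilibrium.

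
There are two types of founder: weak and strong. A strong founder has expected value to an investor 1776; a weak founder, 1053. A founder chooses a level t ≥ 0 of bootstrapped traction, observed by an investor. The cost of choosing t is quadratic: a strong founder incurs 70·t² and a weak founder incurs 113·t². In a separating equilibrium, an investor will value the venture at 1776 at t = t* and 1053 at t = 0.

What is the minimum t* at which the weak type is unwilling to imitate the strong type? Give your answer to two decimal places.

2.53

The weak type at t = 0 receives 1053; imitating at t* yields 1776 − 113·t*².
Indifference: 1053 = 1776 − 113·t*², so t*² = (1776 − 1053) / 113 ≈ 6.3982.
t* = √6.3982 ≈ 2.53.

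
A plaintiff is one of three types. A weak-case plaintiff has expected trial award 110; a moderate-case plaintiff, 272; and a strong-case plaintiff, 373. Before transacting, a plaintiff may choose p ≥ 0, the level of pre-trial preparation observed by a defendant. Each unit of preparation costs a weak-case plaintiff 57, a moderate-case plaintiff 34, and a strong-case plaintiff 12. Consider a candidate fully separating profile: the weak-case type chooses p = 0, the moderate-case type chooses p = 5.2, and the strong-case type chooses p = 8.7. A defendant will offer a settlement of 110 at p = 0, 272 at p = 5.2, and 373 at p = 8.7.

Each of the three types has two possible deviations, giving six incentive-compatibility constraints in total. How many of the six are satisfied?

Moderate-case (own payoff 272 − 34×5.2 = 95.2): to p=0 gives 110 → profitable ✗; to p=8.7 gives 373 − 34×8.7 = 77.2 → no gain ✓.
Strong-case (own payoff 373 − 12×8.7 = 268.6): to p=0 gives 110 → no gain ✓; to p=5.2 gives 272 − 12×5.2 = 209.6 → no gain ✓.
Weak-case (own payoff 110): to p=5.2 gives 272 − 57×5.2 = -24.4 → no gain ✓; to p=8.7 gives 373 − 57×8.7 = -122.9 → no gain ✓.
5 of the 6 constraints hold; not an equilibrium.

5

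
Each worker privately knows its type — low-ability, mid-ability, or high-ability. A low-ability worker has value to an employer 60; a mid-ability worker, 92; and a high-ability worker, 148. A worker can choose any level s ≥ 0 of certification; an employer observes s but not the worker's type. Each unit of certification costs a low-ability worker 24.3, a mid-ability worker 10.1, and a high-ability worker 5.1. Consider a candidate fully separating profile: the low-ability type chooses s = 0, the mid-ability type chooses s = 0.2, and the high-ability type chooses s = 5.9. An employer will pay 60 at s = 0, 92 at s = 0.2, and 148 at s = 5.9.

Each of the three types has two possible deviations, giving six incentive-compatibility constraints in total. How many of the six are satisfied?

5

Low-ability (own payoff 60): to s=0.2 gives 92 − 24.3×0.2 = 87.14 → profitable ✗; to s=5.9 gives 148 − 24.3×5.9 = 4.63 → no gain ✓.
High-ability (own payoff 148 − 5.1×5.9 = 117.91): to s=0 gives 60 → no gain ✓; to s=0.2 gives 92 − 5.1×0.2 = 90.98 → no gain ✓.
Mid-ability (own payoff 92 − 10.1×0.2 = 89.98): to s=0 gives 60 → no gain ✓; to s=5.9 gives 148 − 10.1×5.9 = 88.41 → no gain ✓.
5 of the 6 constraints hold; not an equilibrium.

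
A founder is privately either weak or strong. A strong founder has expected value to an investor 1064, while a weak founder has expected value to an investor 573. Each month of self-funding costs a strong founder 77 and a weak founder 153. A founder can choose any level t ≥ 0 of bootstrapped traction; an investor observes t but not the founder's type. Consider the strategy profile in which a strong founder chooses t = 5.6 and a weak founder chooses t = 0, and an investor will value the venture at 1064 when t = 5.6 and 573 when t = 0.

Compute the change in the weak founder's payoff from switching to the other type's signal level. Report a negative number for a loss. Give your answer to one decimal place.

Playing t = 0 the weak founder receives 573.
Deviating to t = 5.6 brings payment 1064 at cost 153 × 5.6 = 856.8, netting 207.2.
Gain from deviating: 207.2 − 573 = -365.8.
The gain is negative, so the weak type's incentive-compatibility constraint is satisfied.

-365.8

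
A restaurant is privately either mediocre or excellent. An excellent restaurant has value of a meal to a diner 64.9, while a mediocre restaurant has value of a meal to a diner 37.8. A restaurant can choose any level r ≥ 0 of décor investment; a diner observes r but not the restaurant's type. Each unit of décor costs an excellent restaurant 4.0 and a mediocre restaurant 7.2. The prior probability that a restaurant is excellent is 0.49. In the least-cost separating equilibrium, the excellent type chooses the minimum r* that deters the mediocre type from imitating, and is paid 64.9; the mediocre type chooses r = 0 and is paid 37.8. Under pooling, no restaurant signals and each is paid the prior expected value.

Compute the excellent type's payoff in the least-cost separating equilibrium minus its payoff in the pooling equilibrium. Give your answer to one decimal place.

-1.2

Least-cost separating signal: r* solves 37.8 = 64.9 − 7.2·r*, so r* = (64.9 − 37.8)/7.2 ≈ 3.7639.
Excellent type's separating payoff: 64.9 − 4.0 × r* = 64.9 − 4.0 × (64.9 − 37.8)/7.2 = 64.9 − 108.4/7.2 ≈ 49.844.
Pooling payoff: 0.49 × 64.9 + 0.51 × 37.8 = 51.079.
Difference: 49.844 − 51.079 = -1.235, i.e. -1.2 to one decimal place.
The excellent type would prefer the pooling outcome.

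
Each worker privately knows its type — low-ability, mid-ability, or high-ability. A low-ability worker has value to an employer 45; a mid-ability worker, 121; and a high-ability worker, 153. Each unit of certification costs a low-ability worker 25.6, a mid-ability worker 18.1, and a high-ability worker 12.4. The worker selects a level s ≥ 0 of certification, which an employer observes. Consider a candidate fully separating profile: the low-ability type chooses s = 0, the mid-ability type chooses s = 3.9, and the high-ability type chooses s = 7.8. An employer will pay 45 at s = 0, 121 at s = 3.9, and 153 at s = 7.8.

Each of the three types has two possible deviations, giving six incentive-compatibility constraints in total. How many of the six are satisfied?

5

Low-ability (own payoff 45): to s=3.9 gives 121 − 25.6×3.9 = 21.16 → no gain ✓; to s=7.8 gives 153 − 25.6×7.8 = -46.68 → no gain ✓.
Mid-ability (own payoff 121 − 18.1×3.9 = 50.41): to s=0 gives 45 → no gain ✓; to s=7.8 gives 153 − 18.1×7.8 = 11.82 → no gain ✓.
High-ability (own payoff 153 − 12.4×7.8 = 56.28): to s=0 gives 45 → no gain ✓; to s=3.9 gives 121 − 12.4×3.9 = 72.64 → profitable ✗.
5 of the 6 constraints hold; not an equilibrium.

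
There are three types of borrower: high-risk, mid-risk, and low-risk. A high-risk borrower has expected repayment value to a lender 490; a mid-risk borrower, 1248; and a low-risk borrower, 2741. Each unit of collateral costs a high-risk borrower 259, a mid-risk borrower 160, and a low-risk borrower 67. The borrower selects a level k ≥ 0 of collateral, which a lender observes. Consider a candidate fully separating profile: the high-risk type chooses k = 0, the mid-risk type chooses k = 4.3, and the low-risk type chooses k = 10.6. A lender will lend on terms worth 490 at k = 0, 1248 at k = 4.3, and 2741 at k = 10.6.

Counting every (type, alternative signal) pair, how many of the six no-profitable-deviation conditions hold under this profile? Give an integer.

Mid-risk (own payoff 1248 − 160×4.3 = 560): to k=0 gives 490 → no gain ✓; to k=10.6 gives 2741 − 160×10.6 = 1045 → profitable ✗.
High-risk (own payoff 490): to k=4.3 gives 1248 − 259×4.3 = 134.3 → no gain ✓; to k=10.6 gives 2741 − 259×10.6 = -4.4 → no gain ✓.
Low-risk (own payoff 2741 − 67×10.6 = 2030.8): to k=0 gives 490 → no gain ✓; to k=4.3 gives 1248 − 67×4.3 = 959.9 → no gain ✓.
5 of the 6 constraints hold; not an equilibrium.

5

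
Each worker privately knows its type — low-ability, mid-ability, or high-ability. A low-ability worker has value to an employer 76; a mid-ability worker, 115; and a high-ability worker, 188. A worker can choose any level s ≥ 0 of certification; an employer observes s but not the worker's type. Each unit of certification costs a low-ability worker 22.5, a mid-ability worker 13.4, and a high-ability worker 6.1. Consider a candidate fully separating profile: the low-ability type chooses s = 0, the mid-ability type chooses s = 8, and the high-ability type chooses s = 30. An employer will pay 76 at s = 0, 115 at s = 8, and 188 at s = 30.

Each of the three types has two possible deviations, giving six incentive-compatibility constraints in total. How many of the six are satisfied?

High-ability (own payoff 188 − 6.1×30 = 5): to s=0 gives 76 → profitable ✗; to s=8 gives 115 − 6.1×8 = 66.2 → profitable ✗.
Mid-ability (own payoff 115 − 13.4×8 = 7.8): to s=0 gives 76 → profitable ✗; to s=30 gives 188 − 13.4×30 = -214 → no gain ✓.
Low-ability (own payoff 76): to s=8 gives 115 − 22.5×8 = -65 → no gain ✓; to s=30 gives 188 − 22.5×30 = -487 → no gain ✓.
3 of the 6 constraints hold; not an equilibrium.

3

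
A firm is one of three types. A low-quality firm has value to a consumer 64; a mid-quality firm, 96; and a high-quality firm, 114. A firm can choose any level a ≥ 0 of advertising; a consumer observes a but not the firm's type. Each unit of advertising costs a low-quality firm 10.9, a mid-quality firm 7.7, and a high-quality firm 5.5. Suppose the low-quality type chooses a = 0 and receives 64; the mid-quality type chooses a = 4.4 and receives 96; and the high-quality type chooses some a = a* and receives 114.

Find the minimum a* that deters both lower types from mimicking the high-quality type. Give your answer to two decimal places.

6.74

Low-quality type (on-path payoff 64) won't mimic when 64 ≥ 114 − 10.9·a*, i.e. a* ≥ 4.59.
Mid-quality type (on-path payoff 96 − 7.7×4.4 = 62.12) won't mimic when 62.12 ≥ 114 − 7.7·a*, i.e. a* ≥ 6.74.
Both must hold, so a* = max(4.59, 6.74) = 6.74. The mid-quality type's constraint binds.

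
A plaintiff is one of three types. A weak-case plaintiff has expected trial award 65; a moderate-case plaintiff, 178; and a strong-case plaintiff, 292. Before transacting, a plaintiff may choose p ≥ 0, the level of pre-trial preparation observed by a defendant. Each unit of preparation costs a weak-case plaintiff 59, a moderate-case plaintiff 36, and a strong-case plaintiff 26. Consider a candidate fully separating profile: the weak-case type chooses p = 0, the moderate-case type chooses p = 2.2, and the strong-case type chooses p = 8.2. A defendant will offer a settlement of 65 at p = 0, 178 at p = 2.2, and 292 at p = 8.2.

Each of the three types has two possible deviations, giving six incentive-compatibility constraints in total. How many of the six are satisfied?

Weak-case (own payoff 65): to p=2.2 gives 178 − 59×2.2 = 48.2 → no gain ✓; to p=8.2 gives 292 − 59×8.2 = -191.8 → no gain ✓.
Strong-case (own payoff 292 − 26×8.2 = 78.8): to p=0 gives 65 → no gain ✓; to p=2.2 gives 178 − 26×2.2 = 120.8 → profitable ✗.
Moderate-case (own payoff 178 − 36×2.2 = 98.8): to p=0 gives 65 → no gain ✓; to p=8.2 gives 292 − 36×8.2 = -3.2 → no gain ✓.
5 of the 6 constraints hold; not an equilibrium.

5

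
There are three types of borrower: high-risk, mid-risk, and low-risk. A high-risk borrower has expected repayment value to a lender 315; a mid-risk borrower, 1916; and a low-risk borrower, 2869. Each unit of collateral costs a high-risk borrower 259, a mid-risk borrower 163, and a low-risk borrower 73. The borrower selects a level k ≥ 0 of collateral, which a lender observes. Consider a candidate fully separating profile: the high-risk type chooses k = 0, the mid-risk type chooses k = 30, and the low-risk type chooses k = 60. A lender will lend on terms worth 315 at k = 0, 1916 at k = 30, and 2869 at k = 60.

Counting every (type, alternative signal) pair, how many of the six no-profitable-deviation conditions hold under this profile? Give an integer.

3

Low-risk (own payoff 2869 − 73×60 = -1511): to k=0 gives 315 → profitable ✗; to k=30 gives 1916 − 73×30 = -274 → profitable ✗.
Mid-risk (own payoff 1916 − 163×30 = -2974): to k=0 gives 315 → profitable ✗; to k=60 gives 2869 − 163×60 = -6911 → no gain ✓.
High-risk (own payoff 315): to k=30 gives 1916 − 259×30 = -5854 → no gain ✓; to k=60 gives 2869 − 259×60 = -12671 → no gain ✓.
3 of the 6 constraints hold; not an equilibrium.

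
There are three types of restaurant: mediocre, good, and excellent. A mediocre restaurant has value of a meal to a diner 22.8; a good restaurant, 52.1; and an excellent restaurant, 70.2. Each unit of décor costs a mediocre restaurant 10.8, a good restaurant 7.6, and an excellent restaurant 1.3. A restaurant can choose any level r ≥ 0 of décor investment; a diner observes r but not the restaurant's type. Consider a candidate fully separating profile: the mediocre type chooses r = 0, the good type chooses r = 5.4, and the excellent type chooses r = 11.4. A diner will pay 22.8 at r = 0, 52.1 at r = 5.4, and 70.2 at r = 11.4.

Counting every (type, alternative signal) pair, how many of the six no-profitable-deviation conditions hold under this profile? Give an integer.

Excellent (own payoff 70.2 − 1.3×11.4 = 55.38): to r=0 gives 22.8 → no gain ✓; to r=5.4 gives 52.1 − 1.3×5.4 = 45.08 → no gain ✓.
Good (own payoff 52.1 − 7.6×5.4 = 11.06): to r=0 gives 22.8 → profitable ✗; to r=11.4 gives 70.2 − 7.6×11.4 = -16.44 → no gain ✓.
Mediocre (own payoff 22.8): to r=5.4 gives 52.1 − 10.8×5.4 = -6.22 → no gain ✓; to r=11.4 gives 70.2 − 10.8×11.4 = -52.92 → no gain ✓.
5 of the 6 constraints hold; not an equilibrium.

5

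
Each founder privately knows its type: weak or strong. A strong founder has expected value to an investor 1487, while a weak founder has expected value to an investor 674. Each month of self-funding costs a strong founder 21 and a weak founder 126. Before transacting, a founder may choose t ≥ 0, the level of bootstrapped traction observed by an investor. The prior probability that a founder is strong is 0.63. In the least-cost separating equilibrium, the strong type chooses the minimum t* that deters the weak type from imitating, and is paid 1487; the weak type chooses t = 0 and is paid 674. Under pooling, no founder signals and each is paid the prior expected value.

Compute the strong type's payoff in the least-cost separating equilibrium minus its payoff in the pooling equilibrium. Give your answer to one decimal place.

165.3

Least-cost separating signal: t* solves 674 = 1487 − 126·t*, so t* = (1487 − 674)/126 ≈ 6.4524.
Strong type's separating payoff: 1487 − 21 × t* = 1487 − 21 × (1487 − 674)/126 = 1487 − 17073/126 = 1351.5.
Pooling payoff: 0.63 × 1487 + 0.37 × 674 = 1186.19.
Difference: 1351.5 − 1186.19 = 165.31, i.e. 165.3 to one decimal place.
The strong type prefers to separate.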